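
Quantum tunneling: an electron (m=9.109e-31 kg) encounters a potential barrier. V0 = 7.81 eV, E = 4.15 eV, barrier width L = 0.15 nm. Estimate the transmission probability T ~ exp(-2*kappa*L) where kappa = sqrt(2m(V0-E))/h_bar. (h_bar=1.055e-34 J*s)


V0 - E = 3.66 eV = 5.8633e-19 J
kappa = sqrt(2 * m * (V0-E)) / h_bar
= sqrt(2 * 9.109e-31 * 5.8633e-19) / 1.055e-34
= 9.7965e+09 /m
2*kappa*L = 2 * 9.7965e+09 * 0.15e-9
= 2.9389
T = exp(-2.9389) = 5.292172e-02

5.292172e-02


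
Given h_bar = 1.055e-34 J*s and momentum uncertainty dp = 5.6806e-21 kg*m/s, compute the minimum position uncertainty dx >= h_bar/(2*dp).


dx = h_bar / (2 * dp)
= 1.055e-34 / (2 * 5.6806e-21)
= 1.055e-34 / 1.1361e-20
= 9.2860e-15 m

9.2860e-15


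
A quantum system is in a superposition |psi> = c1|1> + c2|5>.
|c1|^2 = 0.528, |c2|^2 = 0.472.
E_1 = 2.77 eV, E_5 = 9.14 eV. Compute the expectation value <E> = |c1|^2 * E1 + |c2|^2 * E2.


<E> = |c1|^2 * E1 + |c2|^2 * E2
= 0.528 * 2.77 + 0.472 * 9.14
= 1.4626 + 4.3141
= 5.7766 eV

5.7766


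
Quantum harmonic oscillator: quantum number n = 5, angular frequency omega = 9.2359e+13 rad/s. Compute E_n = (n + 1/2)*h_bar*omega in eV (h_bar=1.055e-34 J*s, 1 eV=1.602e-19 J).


E = (n + 1/2) * h_bar * omega
= (5 + 0.5) * 1.055e-34 * 9.2359e+13
= 5.5 * 9.7439e-21
= 5.3591e-20 J
= 0.3345 eV

0.3345


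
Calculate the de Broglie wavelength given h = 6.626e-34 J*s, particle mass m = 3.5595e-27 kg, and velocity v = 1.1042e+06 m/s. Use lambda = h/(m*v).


lambda = h / (m * v)
= 6.626e-34 / (3.5595e-27 * 1.1042e+06)
= 6.626e-34 / 3.9304e-21
= 1.6858e-13 m

1.6858e-13


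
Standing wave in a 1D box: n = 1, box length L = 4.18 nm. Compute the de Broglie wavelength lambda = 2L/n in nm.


lambda = 2L / n
= 2 * 4.18 / 1
= 8.36 / 1
= 8.36 nm

8.36


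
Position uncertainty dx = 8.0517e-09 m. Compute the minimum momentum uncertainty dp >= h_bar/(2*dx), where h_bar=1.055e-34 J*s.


dp = h_bar / (2 * dx)
= 1.055e-34 / (2 * 8.0517e-09)
= 1.055e-34 / 1.6103e-08
= 6.5514e-27 kg*m/s

6.5514e-27


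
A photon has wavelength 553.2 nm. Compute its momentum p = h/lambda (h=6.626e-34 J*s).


p = h / lambda
= 6.626e-34 / (553.2e-9)
= 6.626e-34 / 5.5320e-07
= 1.1978e-27 kg*m/s

1.1978e-27


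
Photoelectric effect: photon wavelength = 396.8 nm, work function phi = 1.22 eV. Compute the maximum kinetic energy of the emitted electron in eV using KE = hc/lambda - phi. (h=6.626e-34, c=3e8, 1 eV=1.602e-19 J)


E_photon = hc / lambda
= (6.626e-34)(3e8) / (396.8e-9)
= 5.0096e-19 J
= 3.1271 eV
KE = E_photon - phi
= 3.1271 - 1.22
= 1.9071 eV

1.9071


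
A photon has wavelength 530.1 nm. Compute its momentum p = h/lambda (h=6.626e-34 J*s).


p = h / lambda
= 6.626e-34 / (530.1e-9)
= 6.626e-34 / 5.3010e-07
= 1.2500e-27 kg*m/s

1.2500e-27


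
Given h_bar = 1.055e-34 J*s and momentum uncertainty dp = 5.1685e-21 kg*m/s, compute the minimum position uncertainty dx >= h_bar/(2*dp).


dx = h_bar / (2 * dp)
= 1.055e-34 / (2 * 5.1685e-21)
= 1.055e-34 / 1.0337e-20
= 1.0206e-14 m

1.0206e-14


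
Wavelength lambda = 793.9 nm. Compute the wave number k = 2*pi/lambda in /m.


k = 2 * pi / lambda
= 6.2832 / (793.9e-9)
= 6.2832 / 7.9390e-07
= 7.9143e+06 /m

7.9143e+06


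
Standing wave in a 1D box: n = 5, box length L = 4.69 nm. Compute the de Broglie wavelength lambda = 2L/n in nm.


lambda = 2L / n
= 2 * 4.69 / 5
= 9.38 / 5
= 1.876 nm

1.876


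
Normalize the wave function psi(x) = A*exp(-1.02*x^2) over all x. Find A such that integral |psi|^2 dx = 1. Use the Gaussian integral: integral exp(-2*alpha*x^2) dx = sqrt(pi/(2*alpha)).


integral |psi|^2 dx = A^2 * sqrt(pi/(2*alpha)) = 1
A^2 = sqrt(2*alpha/pi)
= sqrt(2 * 1.02 / pi)
= 0.805824
A = sqrt(0.805824)
= 0.8977

0.8977


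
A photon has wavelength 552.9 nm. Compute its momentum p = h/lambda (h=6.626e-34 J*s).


p = h / lambda
= 6.626e-34 / (552.9e-9)
= 6.626e-34 / 5.5290e-07
= 1.1984e-27 kg*m/s

1.1984e-27


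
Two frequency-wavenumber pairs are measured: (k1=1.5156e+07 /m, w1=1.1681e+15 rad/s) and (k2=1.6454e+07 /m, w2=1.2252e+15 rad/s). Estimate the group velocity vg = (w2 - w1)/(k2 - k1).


vg = (w2 - w1) / (k2 - k1)
= (1.2252e+15 - 1.1681e+15) / (1.6454e+07 - 1.5156e+07)
= 5.7100e+13 / 1.2980e+06
= 4.3991e+07 m/s

4.3991e+07


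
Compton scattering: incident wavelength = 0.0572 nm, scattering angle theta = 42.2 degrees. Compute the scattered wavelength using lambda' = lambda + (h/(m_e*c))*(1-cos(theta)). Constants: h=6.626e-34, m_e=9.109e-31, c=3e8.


Compton wavelength: h/(m_e*c) = 2.4247e-12 m
d_lambda = 2.4247e-12 * (1 - cos(42.2 deg))
= 2.4247e-12 * 0.259195
= 6.2847e-13 m = 0.000628 nm
lambda' = 0.0572 + 0.000628
= 0.057828 nm

0.057828


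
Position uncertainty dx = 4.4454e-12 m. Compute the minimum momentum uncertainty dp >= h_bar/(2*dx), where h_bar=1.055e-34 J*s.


dp = h_bar / (2 * dx)
= 1.055e-34 / (2 * 4.4454e-12)
= 1.055e-34 / 8.8908e-12
= 1.1866e-23 kg*m/s

1.1866e-23


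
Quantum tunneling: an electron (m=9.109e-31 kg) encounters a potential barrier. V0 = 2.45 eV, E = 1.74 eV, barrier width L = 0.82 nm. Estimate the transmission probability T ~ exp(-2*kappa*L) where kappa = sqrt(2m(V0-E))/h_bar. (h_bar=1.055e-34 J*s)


V0 - E = 0.71 eV = 1.1374e-19 J
kappa = sqrt(2 * m * (V0-E)) / h_bar
= sqrt(2 * 9.109e-31 * 1.1374e-19) / 1.055e-34
= 4.3148e+09 /m
2*kappa*L = 2 * 4.3148e+09 * 0.82e-9
= 7.0762
T = exp(-7.0762) = 8.449495e-04

8.449495e-04


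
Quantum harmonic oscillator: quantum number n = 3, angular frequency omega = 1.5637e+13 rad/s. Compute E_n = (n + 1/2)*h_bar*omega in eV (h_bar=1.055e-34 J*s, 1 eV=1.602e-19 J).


E = (n + 1/2) * h_bar * omega
= (3 + 0.5) * 1.055e-34 * 1.5637e+13
= 3.5 * 1.6497e-21
= 5.7740e-21 J
= 0.036 eV

0.036


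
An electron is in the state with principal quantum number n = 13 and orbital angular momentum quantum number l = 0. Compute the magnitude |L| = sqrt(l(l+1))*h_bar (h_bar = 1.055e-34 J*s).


L = sqrt(l*(l+1)) * h_bar
= sqrt(0 * 1) * 1.055e-34
= sqrt(0) * 1.055e-34
= 0.0 * 1.055e-34
= 0.0000e+00 J*s

0.0000e+00


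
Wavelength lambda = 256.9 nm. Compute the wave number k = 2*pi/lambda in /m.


k = 2 * pi / lambda
= 6.2832 / (256.9e-9)
= 6.2832 / 2.5690e-07
= 2.4458e+07 /m

2.4458e+07


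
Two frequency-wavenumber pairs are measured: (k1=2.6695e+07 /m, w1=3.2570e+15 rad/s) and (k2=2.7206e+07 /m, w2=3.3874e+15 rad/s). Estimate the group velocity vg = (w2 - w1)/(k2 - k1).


vg = (w2 - w1) / (k2 - k1)
= (3.3874e+15 - 3.2570e+15) / (2.7206e+07 - 2.6695e+07)
= 1.3040e+14 / 5.1100e+05
= 2.5519e+08 m/s

2.5519e+08


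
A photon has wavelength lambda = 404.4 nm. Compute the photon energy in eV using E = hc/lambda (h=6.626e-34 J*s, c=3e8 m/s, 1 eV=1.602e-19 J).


E = hc / lambda
= (6.626e-34)(3e8) / (404.4e-9)
= 1.9878e-25 / 4.0440e-07
= 4.9154e-19 J
Converting to eV: 4.9154e-19 / 1.602e-19
= 3.0683 eV

3.0683


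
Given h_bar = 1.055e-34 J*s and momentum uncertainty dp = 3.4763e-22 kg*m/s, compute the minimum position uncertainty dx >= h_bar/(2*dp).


dx = h_bar / (2 * dp)
= 1.055e-34 / (2 * 3.4763e-22)
= 1.055e-34 / 6.9526e-22
= 1.5174e-13 m

1.5174e-13


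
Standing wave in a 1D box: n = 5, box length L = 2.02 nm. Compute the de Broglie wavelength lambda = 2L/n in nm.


lambda = 2L / n
= 2 * 2.02 / 5
= 4.04 / 5
= 0.808 nm

0.808


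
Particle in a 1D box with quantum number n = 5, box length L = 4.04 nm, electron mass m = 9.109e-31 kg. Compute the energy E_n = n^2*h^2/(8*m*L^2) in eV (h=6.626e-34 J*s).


E = n^2 * h^2 / (8 * m * L^2)
= 5^2 * (6.626e-34)^2 / (8 * 9.109e-31 * (4.04e-9)^2)
= 25 * 4.3904e-67 / (8 * 9.109e-31 * 1.6322e-17)
= 9.2283e-20 J
= 0.576 eV

0.576


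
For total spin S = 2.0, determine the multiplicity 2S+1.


Spin multiplicity = 2S + 1
= 2 * 2.0 + 1
= 4.0 + 1
= 5

5


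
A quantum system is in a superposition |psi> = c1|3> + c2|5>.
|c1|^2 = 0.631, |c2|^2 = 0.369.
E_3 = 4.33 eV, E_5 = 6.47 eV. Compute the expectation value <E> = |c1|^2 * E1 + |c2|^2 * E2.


<E> = |c1|^2 * E1 + |c2|^2 * E2
= 0.631 * 4.33 + 0.369 * 6.47
= 2.7322 + 2.3874
= 5.1197 eV

5.1197


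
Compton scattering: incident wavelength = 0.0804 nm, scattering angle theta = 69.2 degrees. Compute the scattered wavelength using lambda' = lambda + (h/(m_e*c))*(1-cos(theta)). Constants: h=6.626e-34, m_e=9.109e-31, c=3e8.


Compton wavelength: h/(m_e*c) = 2.4247e-12 m
d_lambda = 2.4247e-12 * (1 - cos(69.2 deg))
= 2.4247e-12 * 0.644893
= 1.5637e-12 m = 0.001564 nm
lambda' = 0.0804 + 0.001564
= 0.081964 nm

0.081964


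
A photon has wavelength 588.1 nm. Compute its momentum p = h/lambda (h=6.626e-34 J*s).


p = h / lambda
= 6.626e-34 / (588.1e-9)
= 6.626e-34 / 5.8810e-07
= 1.1267e-27 kg*m/s

1.1267e-27


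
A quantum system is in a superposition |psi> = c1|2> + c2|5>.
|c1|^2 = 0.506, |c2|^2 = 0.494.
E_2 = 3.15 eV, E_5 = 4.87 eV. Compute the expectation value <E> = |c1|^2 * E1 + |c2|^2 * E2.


<E> = |c1|^2 * E1 + |c2|^2 * E2
= 0.506 * 3.15 + 0.494 * 4.87
= 1.5939 + 2.4058
= 3.9997 eV

3.9997


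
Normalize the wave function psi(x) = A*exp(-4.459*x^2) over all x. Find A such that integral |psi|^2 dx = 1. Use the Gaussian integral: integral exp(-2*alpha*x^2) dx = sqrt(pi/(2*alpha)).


integral |psi|^2 dx = A^2 * sqrt(pi/(2*alpha)) = 1
A^2 = sqrt(2*alpha/pi)
= sqrt(2 * 4.459 / pi)
= 1.684841
A = sqrt(1.684841)
= 1.298

1.298


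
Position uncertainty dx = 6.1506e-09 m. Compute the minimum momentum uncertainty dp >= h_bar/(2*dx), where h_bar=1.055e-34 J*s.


dp = h_bar / (2 * dx)
= 1.055e-34 / (2 * 6.1506e-09)
= 1.055e-34 / 1.2301e-08
= 8.5764e-27 kg*m/s

8.5764e-27


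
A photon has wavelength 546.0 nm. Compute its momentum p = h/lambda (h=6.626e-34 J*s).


p = h / lambda
= 6.626e-34 / (546.0e-9)
= 6.626e-34 / 5.4600e-07
= 1.2136e-27 kg*m/s

1.2136e-27


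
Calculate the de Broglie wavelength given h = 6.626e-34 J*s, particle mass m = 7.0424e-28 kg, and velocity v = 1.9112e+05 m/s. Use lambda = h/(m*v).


lambda = h / (m * v)
= 6.626e-34 / (7.0424e-28 * 1.9112e+05)
= 6.626e-34 / 1.3459e-22
= 4.9229e-12 m

4.9229e-12


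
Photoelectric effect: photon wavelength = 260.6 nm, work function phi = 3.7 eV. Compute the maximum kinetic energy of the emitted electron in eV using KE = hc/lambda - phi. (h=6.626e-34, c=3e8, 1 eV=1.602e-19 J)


E_photon = hc / lambda
= (6.626e-34)(3e8) / (260.6e-9)
= 7.6278e-19 J
= 4.7614 eV
KE = E_photon - phi
= 4.7614 - 3.7
= 1.0614 eV

1.0614


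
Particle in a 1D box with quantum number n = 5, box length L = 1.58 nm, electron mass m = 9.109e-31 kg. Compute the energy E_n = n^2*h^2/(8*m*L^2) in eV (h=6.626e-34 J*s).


E = n^2 * h^2 / (8 * m * L^2)
= 5^2 * (6.626e-34)^2 / (8 * 9.109e-31 * (1.58e-9)^2)
= 25 * 4.3904e-67 / (8 * 9.109e-31 * 2.4964e-18)
= 6.0335e-19 J
= 3.7662 eV

3.7662


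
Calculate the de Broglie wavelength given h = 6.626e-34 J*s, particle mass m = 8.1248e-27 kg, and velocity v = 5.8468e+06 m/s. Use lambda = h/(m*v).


lambda = h / (m * v)
= 6.626e-34 / (8.1248e-27 * 5.8468e+06)
= 6.626e-34 / 4.7504e-20
= 1.3948e-14 m

1.3948e-14


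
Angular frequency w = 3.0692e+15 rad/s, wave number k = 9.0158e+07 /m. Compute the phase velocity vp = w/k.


vp = w / k
= 3.0692e+15 / 9.0158e+07
= 3.4042e+07 m/s

3.4042e+07


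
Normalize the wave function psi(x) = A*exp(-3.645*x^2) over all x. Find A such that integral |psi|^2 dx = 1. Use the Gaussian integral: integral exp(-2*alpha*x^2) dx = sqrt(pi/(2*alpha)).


integral |psi|^2 dx = A^2 * sqrt(pi/(2*alpha)) = 1
A^2 = sqrt(2*alpha/pi)
= sqrt(2 * 3.645 / pi)
= 1.523312
A = sqrt(1.523312)
= 1.2342

1.2342


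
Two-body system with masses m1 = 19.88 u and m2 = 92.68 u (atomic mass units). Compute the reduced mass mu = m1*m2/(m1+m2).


mu = m1 * m2 / (m1 + m2)
= 19.88 * 92.68 / (19.88 + 92.68)
= 1842.4784 / 112.56
= 16.3689 u

16.3689


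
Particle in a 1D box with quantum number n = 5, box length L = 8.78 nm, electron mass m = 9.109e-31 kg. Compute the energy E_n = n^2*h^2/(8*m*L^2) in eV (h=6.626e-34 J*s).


E = n^2 * h^2 / (8 * m * L^2)
= 5^2 * (6.626e-34)^2 / (8 * 9.109e-31 * (8.78e-9)^2)
= 25 * 4.3904e-67 / (8 * 9.109e-31 * 7.7088e-17)
= 1.9539e-20 J
= 0.122 eV

0.122


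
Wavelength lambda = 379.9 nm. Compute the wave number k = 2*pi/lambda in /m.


k = 2 * pi / lambda
= 6.2832 / (379.9e-9)
= 6.2832 / 3.7990e-07
= 1.6539e+07 /m

1.6539e+07


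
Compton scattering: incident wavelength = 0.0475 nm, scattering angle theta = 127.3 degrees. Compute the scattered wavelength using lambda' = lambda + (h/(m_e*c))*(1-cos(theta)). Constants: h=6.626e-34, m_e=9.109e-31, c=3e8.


Compton wavelength: h/(m_e*c) = 2.4247e-12 m
d_lambda = 2.4247e-12 * (1 - cos(127.3 deg))
= 2.4247e-12 * 1.605988
= 3.8941e-12 m = 0.003894 nm
lambda' = 0.0475 + 0.003894
= 0.051394 nm

0.051394


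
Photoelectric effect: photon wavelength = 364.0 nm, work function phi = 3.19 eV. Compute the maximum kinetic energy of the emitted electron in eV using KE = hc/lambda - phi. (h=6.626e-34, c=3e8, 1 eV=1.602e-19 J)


E_photon = hc / lambda
= (6.626e-34)(3e8) / (364.0e-9)
= 5.4610e-19 J
= 3.4089 eV
KE = E_photon - phi
= 3.4089 - 3.19
= 0.2189 eV

0.2189


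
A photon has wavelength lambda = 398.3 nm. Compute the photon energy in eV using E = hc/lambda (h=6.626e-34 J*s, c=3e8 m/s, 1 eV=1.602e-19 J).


E = hc / lambda
= (6.626e-34)(3e8) / (398.3e-9)
= 1.9878e-25 / 3.9830e-07
= 4.9907e-19 J
Converting to eV: 4.9907e-19 / 1.602e-19
= 3.1153 eV

3.1153


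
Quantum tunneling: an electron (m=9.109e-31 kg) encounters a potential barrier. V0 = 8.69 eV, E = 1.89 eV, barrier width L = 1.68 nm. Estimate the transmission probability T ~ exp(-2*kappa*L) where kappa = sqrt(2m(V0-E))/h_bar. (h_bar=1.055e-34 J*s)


V0 - E = 6.8 eV = 1.0894e-18 J
kappa = sqrt(2 * m * (V0-E)) / h_bar
= sqrt(2 * 9.109e-31 * 1.0894e-18) / 1.055e-34
= 1.3353e+10 /m
2*kappa*L = 2 * 1.3353e+10 * 1.68e-9
= 44.8666
T = exp(-44.8666) = 3.271115e-20

3.271115e-20


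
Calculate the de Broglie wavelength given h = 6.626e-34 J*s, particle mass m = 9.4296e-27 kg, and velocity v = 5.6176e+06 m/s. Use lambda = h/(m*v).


lambda = h / (m * v)
= 6.626e-34 / (9.4296e-27 * 5.6176e+06)
= 6.626e-34 / 5.2972e-20
= 1.2509e-14 m

1.2509e-14


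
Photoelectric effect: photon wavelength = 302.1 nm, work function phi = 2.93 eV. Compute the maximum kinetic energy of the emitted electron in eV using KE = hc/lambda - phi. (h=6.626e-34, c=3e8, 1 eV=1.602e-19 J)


E_photon = hc / lambda
= (6.626e-34)(3e8) / (302.1e-9)
= 6.5799e-19 J
= 4.1073 eV
KE = E_photon - phi
= 4.1073 - 2.93
= 1.1773 eV

1.1773


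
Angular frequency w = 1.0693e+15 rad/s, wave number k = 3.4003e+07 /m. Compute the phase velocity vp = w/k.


vp = w / k
= 1.0693e+15 / 3.4003e+07
= 3.1447e+07 m/s

3.1447e+07


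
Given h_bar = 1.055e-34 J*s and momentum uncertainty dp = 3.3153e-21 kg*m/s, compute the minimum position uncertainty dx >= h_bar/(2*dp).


dx = h_bar / (2 * dp)
= 1.055e-34 / (2 * 3.3153e-21)
= 1.055e-34 / 6.6306e-21
= 1.5911e-14 m

1.5911e-14


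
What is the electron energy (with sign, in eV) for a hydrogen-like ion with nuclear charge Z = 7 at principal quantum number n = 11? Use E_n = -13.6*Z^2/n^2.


E_n = -13.6 * Z^2 / n^2
= -13.6 * 7^2 / 11^2
= -13.6 * 49 / 121
= -5.5074 eV

-5.5074


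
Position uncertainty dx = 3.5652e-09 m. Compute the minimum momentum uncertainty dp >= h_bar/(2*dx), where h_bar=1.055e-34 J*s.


dp = h_bar / (2 * dx)
= 1.055e-34 / (2 * 3.5652e-09)
= 1.055e-34 / 7.1304e-09
= 1.4796e-26 kg*m/s

1.4796e-26


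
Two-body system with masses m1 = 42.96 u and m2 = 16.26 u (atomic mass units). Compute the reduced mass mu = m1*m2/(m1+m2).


mu = m1 * m2 / (m1 + m2)
= 42.96 * 16.26 / (42.96 + 16.26)
= 698.5296 / 59.22
= 11.7955 u

11.7955


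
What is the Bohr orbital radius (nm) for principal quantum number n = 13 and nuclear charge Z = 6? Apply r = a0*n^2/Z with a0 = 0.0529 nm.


r = a0 * n^2 / Z
= 0.0529 * 13^2 / 6
= 0.0529 * 169 / 6
= 1.49 nm

1.49


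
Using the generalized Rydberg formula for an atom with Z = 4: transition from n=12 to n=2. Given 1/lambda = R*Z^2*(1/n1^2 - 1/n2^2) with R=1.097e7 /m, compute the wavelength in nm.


1/lambda = R * Z^2 * (1/n1^2 - 1/n2^2)
= 1.097e7 * 4^2 * (1/2^2 - 1/12^2)
= 1.097e7 * 16 * (0.25 - 0.006944)
= 4.2661e+07 /m
lambda = 1 / 4.2661e+07
= 23.4406 nm

23.4406


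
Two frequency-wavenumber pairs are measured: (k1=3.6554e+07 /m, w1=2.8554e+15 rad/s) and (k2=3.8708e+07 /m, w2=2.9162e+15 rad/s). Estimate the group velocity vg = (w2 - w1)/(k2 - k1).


vg = (w2 - w1) / (k2 - k1)
= (2.9162e+15 - 2.8554e+15) / (3.8708e+07 - 3.6554e+07)
= 6.0800e+13 / 2.1540e+06
= 2.8227e+07 m/s

2.8227e+07


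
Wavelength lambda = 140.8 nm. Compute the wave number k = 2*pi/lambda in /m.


k = 2 * pi / lambda
= 6.2832 / (140.8e-9)
= 6.2832 / 1.4080e-07
= 4.4625e+07 /m

4.4625e+07


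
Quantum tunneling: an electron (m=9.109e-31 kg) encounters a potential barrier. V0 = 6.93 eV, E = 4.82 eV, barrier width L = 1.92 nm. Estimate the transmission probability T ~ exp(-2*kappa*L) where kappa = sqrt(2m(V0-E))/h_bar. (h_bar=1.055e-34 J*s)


V0 - E = 2.11 eV = 3.3802e-19 J
kappa = sqrt(2 * m * (V0-E)) / h_bar
= sqrt(2 * 9.109e-31 * 3.3802e-19) / 1.055e-34
= 7.4382e+09 /m
2*kappa*L = 2 * 7.4382e+09 * 1.92e-9
= 28.5629
T = exp(-28.5629) = 3.938313e-13

3.938313e-13


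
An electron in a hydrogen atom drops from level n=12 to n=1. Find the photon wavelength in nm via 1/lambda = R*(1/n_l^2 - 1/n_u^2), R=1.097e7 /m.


1/lambda = R * (1/n_l^2 - 1/n_u^2)
= 1.097e7 * (1/1^2 - 1/12^2)
= 1.097e7 * (1.0 - 0.006944)
= 1.097e7 * 0.993056
= 1.0894e+07 /m
lambda = 1 / 1.0894e+07 = 91.7952 nm

91.7952


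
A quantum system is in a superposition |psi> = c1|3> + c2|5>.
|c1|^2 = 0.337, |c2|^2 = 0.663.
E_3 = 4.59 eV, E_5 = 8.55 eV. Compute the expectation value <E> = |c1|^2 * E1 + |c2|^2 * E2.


<E> = |c1|^2 * E1 + |c2|^2 * E2
= 0.337 * 4.59 + 0.663 * 8.55
= 1.5468 + 5.6687
= 7.2155 eV

7.2155


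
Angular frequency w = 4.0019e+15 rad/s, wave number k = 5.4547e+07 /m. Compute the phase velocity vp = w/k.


vp = w / k
= 4.0019e+15 / 5.4547e+07
= 7.3366e+07 m/s

7.3366e+07


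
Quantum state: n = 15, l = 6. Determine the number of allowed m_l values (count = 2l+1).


m_l ranges from -l to +l in integer steps
So m_l goes from -6 to +6
Count = 2l + 1 = 2*6 + 1
= 13

13


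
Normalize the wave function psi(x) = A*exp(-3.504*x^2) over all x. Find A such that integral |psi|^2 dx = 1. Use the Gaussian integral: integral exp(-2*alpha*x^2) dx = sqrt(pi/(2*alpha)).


integral |psi|^2 dx = A^2 * sqrt(pi/(2*alpha)) = 1
A^2 = sqrt(2*alpha/pi)
= sqrt(2 * 3.504 / pi)
= 1.493558
A = sqrt(1.493558)
= 1.2221

1.2221


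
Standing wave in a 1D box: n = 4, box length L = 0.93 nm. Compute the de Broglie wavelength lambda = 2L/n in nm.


lambda = 2L / n
= 2 * 0.93 / 4
= 1.86 / 4
= 0.465 nm

0.465


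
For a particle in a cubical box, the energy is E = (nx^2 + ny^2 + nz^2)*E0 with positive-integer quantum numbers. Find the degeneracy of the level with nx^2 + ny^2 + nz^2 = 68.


Enumerate all (nx, ny, nz) with nx^2 + ny^2 + nz^2 = 68:
(4,4,6)
(4,6,4)
(6,4,4)
Total degeneracy = 3

3


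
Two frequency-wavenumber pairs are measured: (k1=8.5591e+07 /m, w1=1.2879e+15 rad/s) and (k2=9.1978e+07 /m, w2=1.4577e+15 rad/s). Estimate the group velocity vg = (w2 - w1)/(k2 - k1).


vg = (w2 - w1) / (k2 - k1)
= (1.4577e+15 - 1.2879e+15) / (9.1978e+07 - 8.5591e+07)
= 1.6980e+14 / 6.3870e+06
= 2.6585e+07 m/s

2.6585e+07


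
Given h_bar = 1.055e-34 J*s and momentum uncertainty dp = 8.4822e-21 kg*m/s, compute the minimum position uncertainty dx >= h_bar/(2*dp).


dx = h_bar / (2 * dp)
= 1.055e-34 / (2 * 8.4822e-21)
= 1.055e-34 / 1.6964e-20
= 6.2189e-15 m

6.2189e-15


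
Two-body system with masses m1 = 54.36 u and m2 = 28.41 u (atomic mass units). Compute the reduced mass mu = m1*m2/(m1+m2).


mu = m1 * m2 / (m1 + m2)
= 54.36 * 28.41 / (54.36 + 28.41)
= 1544.3676 / 82.77
= 18.6585 u

18.6585


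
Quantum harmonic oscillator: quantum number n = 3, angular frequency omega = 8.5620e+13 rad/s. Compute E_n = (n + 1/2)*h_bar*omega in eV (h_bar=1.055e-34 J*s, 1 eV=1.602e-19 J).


E = (n + 1/2) * h_bar * omega
= (3 + 0.5) * 1.055e-34 * 8.5620e+13
= 3.5 * 9.0329e-21
= 3.1615e-20 J
= 0.1973 eV

0.1973


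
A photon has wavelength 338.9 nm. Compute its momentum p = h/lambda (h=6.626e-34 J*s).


p = h / lambda
= 6.626e-34 / (338.9e-9)
= 6.626e-34 / 3.3890e-07
= 1.9551e-27 kg*m/s

1.9551e-27


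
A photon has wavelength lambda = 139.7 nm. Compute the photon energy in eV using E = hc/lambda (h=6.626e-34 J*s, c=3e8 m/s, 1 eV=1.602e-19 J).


E = hc / lambda
= (6.626e-34)(3e8) / (139.7e-9)
= 1.9878e-25 / 1.3970e-07
= 1.4229e-18 J
Converting to eV: 1.4229e-18 / 1.602e-19
= 8.8821 eV

8.8821


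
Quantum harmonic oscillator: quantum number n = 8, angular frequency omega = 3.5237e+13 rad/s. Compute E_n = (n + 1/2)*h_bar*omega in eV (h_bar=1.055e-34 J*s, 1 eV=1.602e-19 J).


E = (n + 1/2) * h_bar * omega
= (8 + 0.5) * 1.055e-34 * 3.5237e+13
= 8.5 * 3.7175e-21
= 3.1599e-20 J
= 0.1972 eV

0.1972


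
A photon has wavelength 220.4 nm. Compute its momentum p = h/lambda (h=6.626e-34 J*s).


p = h / lambda
= 6.626e-34 / (220.4e-9)
= 6.626e-34 / 2.2040e-07
= 3.0064e-27 kg*m/s

3.0064e-27


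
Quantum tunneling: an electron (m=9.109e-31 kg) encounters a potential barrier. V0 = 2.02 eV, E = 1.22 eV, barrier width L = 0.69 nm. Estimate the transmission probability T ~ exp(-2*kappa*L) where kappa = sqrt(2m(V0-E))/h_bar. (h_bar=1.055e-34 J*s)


V0 - E = 0.8 eV = 1.2816e-19 J
kappa = sqrt(2 * m * (V0-E)) / h_bar
= sqrt(2 * 9.109e-31 * 1.2816e-19) / 1.055e-34
= 4.5801e+09 /m
2*kappa*L = 2 * 4.5801e+09 * 0.69e-9
= 6.3205
T = exp(-6.3205) = 1.798997e-03

1.798997e-03


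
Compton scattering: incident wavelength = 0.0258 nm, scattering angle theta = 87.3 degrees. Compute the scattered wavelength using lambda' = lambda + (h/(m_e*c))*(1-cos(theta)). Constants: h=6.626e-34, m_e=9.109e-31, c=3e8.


Compton wavelength: h/(m_e*c) = 2.4247e-12 m
d_lambda = 2.4247e-12 * (1 - cos(87.3 deg))
= 2.4247e-12 * 0.952894
= 2.3105e-12 m = 0.00231 nm
lambda' = 0.0258 + 0.00231
= 0.02811 nm

0.02811


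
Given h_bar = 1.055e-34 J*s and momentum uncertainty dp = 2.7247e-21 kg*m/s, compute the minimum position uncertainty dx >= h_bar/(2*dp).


dx = h_bar / (2 * dp)
= 1.055e-34 / (2 * 2.7247e-21)
= 1.055e-34 / 5.4494e-21
= 1.9360e-14 m

1.9360e-14


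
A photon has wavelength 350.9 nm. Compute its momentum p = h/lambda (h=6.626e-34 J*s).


p = h / lambda
= 6.626e-34 / (350.9e-9)
= 6.626e-34 / 3.5090e-07
= 1.8883e-27 kg*m/s

1.8883e-27


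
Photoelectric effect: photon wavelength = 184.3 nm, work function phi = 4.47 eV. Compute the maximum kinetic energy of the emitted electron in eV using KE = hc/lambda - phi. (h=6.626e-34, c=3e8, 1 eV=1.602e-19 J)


E_photon = hc / lambda
= (6.626e-34)(3e8) / (184.3e-9)
= 1.0786e-18 J
= 6.7326 eV
KE = E_photon - phi
= 6.7326 - 4.47
= 2.2626 eV

2.2626


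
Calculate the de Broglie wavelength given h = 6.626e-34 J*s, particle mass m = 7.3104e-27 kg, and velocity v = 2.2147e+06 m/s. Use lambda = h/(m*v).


lambda = h / (m * v)
= 6.626e-34 / (7.3104e-27 * 2.2147e+06)
= 6.626e-34 / 1.6190e-20
= 4.0926e-14 m

4.0926e-14


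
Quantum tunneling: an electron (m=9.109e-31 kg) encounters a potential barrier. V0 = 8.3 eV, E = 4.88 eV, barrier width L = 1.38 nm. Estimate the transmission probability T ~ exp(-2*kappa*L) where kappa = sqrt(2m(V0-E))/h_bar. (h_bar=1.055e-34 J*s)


V0 - E = 3.42 eV = 5.4788e-19 J
kappa = sqrt(2 * m * (V0-E)) / h_bar
= sqrt(2 * 9.109e-31 * 5.4788e-19) / 1.055e-34
= 9.4698e+09 /m
2*kappa*L = 2 * 9.4698e+09 * 1.38e-9
= 26.1367
T = exp(-26.1367) = 4.456169e-12

4.456169e-12


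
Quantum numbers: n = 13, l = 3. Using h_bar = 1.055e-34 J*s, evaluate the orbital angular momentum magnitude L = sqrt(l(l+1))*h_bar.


L = sqrt(l*(l+1)) * h_bar
= sqrt(3 * 4) * 1.055e-34
= sqrt(12) * 1.055e-34
= 3.4641 * 1.055e-34
= 3.6546e-34 J*s

3.6546e-34


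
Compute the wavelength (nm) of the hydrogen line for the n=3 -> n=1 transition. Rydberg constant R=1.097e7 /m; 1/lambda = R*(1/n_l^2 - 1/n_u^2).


1/lambda = R * (1/n_l^2 - 1/n_u^2)
= 1.097e7 * (1/1^2 - 1/3^2)
= 1.097e7 * (1.0 - 0.111111)
= 1.097e7 * 0.888889
= 9.7511e+06 /m
lambda = 1 / 9.7511e+06 = 102.5524 nm

102.5524


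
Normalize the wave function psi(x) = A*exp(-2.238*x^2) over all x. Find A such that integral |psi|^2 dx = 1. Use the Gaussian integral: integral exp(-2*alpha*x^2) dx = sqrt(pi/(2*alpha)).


integral |psi|^2 dx = A^2 * sqrt(pi/(2*alpha)) = 1
A^2 = sqrt(2*alpha/pi)
= sqrt(2 * 2.238 / pi)
= 1.193631
A = sqrt(1.193631)
= 1.0925

1.0925


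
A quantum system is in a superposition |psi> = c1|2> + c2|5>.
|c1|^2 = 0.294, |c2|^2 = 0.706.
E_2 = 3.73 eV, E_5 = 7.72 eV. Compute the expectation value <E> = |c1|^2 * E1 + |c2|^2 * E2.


<E> = |c1|^2 * E1 + |c2|^2 * E2
= 0.294 * 3.73 + 0.706 * 7.72
= 1.0966 + 5.4503
= 6.5469 eV

6.5469


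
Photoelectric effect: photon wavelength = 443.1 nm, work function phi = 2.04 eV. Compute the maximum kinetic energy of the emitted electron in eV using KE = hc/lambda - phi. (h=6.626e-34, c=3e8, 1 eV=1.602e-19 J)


E_photon = hc / lambda
= (6.626e-34)(3e8) / (443.1e-9)
= 4.4861e-19 J
= 2.8003 eV
KE = E_photon - phi
= 2.8003 - 2.04
= 0.7603 eV

0.7603


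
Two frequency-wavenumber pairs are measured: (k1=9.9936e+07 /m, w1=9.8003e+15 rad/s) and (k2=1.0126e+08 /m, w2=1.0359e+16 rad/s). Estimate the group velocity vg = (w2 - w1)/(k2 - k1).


vg = (w2 - w1) / (k2 - k1)
= (1.0359e+16 - 9.8003e+15) / (1.0126e+08 - 9.9936e+07)
= 5.5870e+14 / 1.3240e+06
= 4.2198e+08 m/s

4.2198e+08


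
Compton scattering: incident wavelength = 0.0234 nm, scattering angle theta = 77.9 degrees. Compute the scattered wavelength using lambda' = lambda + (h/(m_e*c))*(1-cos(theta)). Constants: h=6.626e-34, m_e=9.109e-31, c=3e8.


Compton wavelength: h/(m_e*c) = 2.4247e-12 m
d_lambda = 2.4247e-12 * (1 - cos(77.9 deg))
= 2.4247e-12 * 0.790381
= 1.9164e-12 m = 0.001916 nm
lambda' = 0.0234 + 0.001916
= 0.025316 nm

0.025316


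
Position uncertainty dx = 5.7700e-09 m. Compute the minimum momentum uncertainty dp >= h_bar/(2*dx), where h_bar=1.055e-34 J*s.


dp = h_bar / (2 * dx)
= 1.055e-34 / (2 * 5.7700e-09)
= 1.055e-34 / 1.1540e-08
= 9.1421e-27 kg*m/s

9.1421e-27


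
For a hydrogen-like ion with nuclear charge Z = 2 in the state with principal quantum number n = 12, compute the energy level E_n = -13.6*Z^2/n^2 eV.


E_n = -13.6 * Z^2 / n^2
= -13.6 * 2^2 / 12^2
= -13.6 * 4 / 144
= -0.3778 eV

-0.3778


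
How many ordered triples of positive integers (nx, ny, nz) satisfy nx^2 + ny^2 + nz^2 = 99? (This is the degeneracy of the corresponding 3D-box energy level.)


Enumerate all (nx, ny, nz) with nx^2 + ny^2 + nz^2 = 99:
(1,7,7)
(3,3,9)
(3,9,3)
(5,5,7)
(5,7,5)
(7,1,7)
(7,5,5)
(7,7,1)
(9,3,3)
Total degeneracy = 9

9


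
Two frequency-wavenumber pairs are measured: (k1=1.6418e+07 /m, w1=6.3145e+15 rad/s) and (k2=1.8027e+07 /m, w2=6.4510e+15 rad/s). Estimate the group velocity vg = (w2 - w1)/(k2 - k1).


vg = (w2 - w1) / (k2 - k1)
= (6.4510e+15 - 6.3145e+15) / (1.8027e+07 - 1.6418e+07)
= 1.3650e+14 / 1.6090e+06
= 8.4835e+07 m/s

8.4835e+07


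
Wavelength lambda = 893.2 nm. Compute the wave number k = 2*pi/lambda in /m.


k = 2 * pi / lambda
= 6.2832 / (893.2e-9)
= 6.2832 / 8.9320e-07
= 7.0345e+06 /m

7.0345e+06


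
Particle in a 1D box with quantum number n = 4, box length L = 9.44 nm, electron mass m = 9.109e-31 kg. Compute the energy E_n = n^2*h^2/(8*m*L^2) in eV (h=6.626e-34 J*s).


E = n^2 * h^2 / (8 * m * L^2)
= 4^2 * (6.626e-34)^2 / (8 * 9.109e-31 * (9.44e-9)^2)
= 16 * 4.3904e-67 / (8 * 9.109e-31 * 8.9114e-17)
= 1.0817e-20 J
= 0.0675 eV

0.0675


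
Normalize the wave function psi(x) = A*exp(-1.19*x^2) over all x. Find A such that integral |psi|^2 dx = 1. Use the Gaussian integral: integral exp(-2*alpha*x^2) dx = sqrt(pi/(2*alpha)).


integral |psi|^2 dx = A^2 * sqrt(pi/(2*alpha)) = 1
A^2 = sqrt(2*alpha/pi)
= sqrt(2 * 1.19 / pi)
= 0.870389
A = sqrt(0.870389)
= 0.9329

0.9329


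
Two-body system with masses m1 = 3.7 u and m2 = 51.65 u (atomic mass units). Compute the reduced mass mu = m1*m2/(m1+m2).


mu = m1 * m2 / (m1 + m2)
= 3.7 * 51.65 / (3.7 + 51.65)
= 191.105 / 55.35
= 3.4527 u

3.4527


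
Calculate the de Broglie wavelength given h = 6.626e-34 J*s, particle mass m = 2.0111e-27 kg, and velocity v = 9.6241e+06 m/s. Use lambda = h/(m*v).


lambda = h / (m * v)
= 6.626e-34 / (2.0111e-27 * 9.6241e+06)
= 6.626e-34 / 1.9355e-20
= 3.4234e-14 m

3.4234e-14


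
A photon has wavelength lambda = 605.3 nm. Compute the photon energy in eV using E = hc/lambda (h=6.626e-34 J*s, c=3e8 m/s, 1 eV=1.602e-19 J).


E = hc / lambda
= (6.626e-34)(3e8) / (605.3e-9)
= 1.9878e-25 / 6.0530e-07
= 3.2840e-19 J
Converting to eV: 3.2840e-19 / 1.602e-19
= 2.0499 eV

2.0499


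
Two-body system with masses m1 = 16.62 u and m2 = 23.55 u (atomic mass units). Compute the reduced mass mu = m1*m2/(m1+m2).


mu = m1 * m2 / (m1 + m2)
= 16.62 * 23.55 / (16.62 + 23.55)
= 391.401 / 40.17
= 9.7436 u

9.7436


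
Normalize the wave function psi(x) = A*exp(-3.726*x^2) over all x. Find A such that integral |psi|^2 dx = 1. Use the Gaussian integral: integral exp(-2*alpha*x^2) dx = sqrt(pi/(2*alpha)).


integral |psi|^2 dx = A^2 * sqrt(pi/(2*alpha)) = 1
A^2 = sqrt(2*alpha/pi)
= sqrt(2 * 3.726 / pi)
= 1.540145
A = sqrt(1.540145)
= 1.241

1.241


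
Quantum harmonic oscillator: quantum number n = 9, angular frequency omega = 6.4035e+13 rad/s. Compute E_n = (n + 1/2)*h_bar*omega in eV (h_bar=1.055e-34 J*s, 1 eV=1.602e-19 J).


E = (n + 1/2) * h_bar * omega
= (9 + 0.5) * 1.055e-34 * 6.4035e+13
= 9.5 * 6.7557e-21
= 6.4179e-20 J
= 0.4006 eV

0.4006


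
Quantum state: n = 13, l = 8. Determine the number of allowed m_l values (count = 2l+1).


m_l ranges from -l to +l in integer steps
So m_l goes from -8 to +8
Count = 2l + 1 = 2*8 + 1
= 17

17


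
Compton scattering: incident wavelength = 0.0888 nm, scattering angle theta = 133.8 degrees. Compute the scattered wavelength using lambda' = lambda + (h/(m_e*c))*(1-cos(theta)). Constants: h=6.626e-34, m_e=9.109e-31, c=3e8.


Compton wavelength: h/(m_e*c) = 2.4247e-12 m
d_lambda = 2.4247e-12 * (1 - cos(133.8 deg))
= 2.4247e-12 * 1.692143
= 4.1030e-12 m = 0.004103 nm
lambda' = 0.0888 + 0.004103
= 0.092903 nm

0.092903


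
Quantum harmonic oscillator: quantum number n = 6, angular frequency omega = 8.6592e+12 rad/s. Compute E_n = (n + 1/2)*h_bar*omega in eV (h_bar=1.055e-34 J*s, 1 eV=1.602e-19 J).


E = (n + 1/2) * h_bar * omega
= (6 + 0.5) * 1.055e-34 * 8.6592e+12
= 6.5 * 9.1355e-22
= 5.9380e-21 J
= 0.0371 eV

0.0371


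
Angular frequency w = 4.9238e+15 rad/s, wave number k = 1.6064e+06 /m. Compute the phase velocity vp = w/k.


vp = w / k
= 4.9238e+15 / 1.6064e+06
= 3.0651e+09 m/s

3.0651e+09


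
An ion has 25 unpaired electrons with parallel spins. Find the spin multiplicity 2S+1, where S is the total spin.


Total spin S = N * (1/2) = 25 * 0.5 = 12.5
Spin multiplicity = 2S + 1
= 2 * 12.5 + 1
= 26

26


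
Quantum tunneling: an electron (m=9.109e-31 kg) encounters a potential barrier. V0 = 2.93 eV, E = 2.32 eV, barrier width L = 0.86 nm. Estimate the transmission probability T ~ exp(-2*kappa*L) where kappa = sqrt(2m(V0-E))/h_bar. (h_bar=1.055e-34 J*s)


V0 - E = 0.61 eV = 9.7722e-20 J
kappa = sqrt(2 * m * (V0-E)) / h_bar
= sqrt(2 * 9.109e-31 * 9.7722e-20) / 1.055e-34
= 3.9994e+09 /m
2*kappa*L = 2 * 3.9994e+09 * 0.86e-9
= 6.879
T = exp(-6.879) = 1.029218e-03

1.029218e-03


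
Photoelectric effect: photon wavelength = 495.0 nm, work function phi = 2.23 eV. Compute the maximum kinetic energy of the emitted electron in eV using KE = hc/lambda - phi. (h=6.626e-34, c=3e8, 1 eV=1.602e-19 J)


E_photon = hc / lambda
= (6.626e-34)(3e8) / (495.0e-9)
= 4.0158e-19 J
= 2.5067 eV
KE = E_photon - phi
= 2.5067 - 2.23
= 0.2767 eV

0.2767


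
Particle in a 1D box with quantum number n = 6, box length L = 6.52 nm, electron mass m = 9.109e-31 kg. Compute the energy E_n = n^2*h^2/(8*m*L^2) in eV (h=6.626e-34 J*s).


E = n^2 * h^2 / (8 * m * L^2)
= 6^2 * (6.626e-34)^2 / (8 * 9.109e-31 * (6.52e-9)^2)
= 36 * 4.3904e-67 / (8 * 9.109e-31 * 4.2510e-17)
= 5.1021e-20 J
= 0.3185 eV

0.3185


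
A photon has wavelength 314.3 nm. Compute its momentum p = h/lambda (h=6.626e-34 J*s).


p = h / lambda
= 6.626e-34 / (314.3e-9)
= 6.626e-34 / 3.1430e-07
= 2.1082e-27 kg*m/s

2.1082e-27


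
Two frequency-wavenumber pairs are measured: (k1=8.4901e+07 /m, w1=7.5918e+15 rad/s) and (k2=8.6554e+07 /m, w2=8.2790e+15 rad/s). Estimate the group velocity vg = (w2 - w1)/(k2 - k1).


vg = (w2 - w1) / (k2 - k1)
= (8.2790e+15 - 7.5918e+15) / (8.6554e+07 - 8.4901e+07)
= 6.8720e+14 / 1.6530e+06
= 4.1573e+08 m/s

4.1573e+08


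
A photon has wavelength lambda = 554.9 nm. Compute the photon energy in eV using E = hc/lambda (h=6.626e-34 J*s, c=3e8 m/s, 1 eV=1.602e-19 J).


E = hc / lambda
= (6.626e-34)(3e8) / (554.9e-9)
= 1.9878e-25 / 5.5490e-07
= 3.5823e-19 J
Converting to eV: 3.5823e-19 / 1.602e-19
= 2.2361 eV

2.2361


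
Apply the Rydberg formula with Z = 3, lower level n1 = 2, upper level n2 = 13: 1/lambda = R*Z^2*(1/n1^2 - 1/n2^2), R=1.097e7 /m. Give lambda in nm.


1/lambda = R * Z^2 * (1/n1^2 - 1/n2^2)
= 1.097e7 * 3^2 * (1/2^2 - 1/13^2)
= 1.097e7 * 9 * (0.25 - 0.005917)
= 2.4098e+07 /m
lambda = 1 / 2.4098e+07
= 41.4967 nm

41.4967


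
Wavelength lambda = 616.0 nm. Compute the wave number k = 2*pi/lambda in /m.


k = 2 * pi / lambda
= 6.2832 / (616.0e-9)
= 6.2832 / 6.1600e-07
= 1.0200e+07 /m

1.0200e+07


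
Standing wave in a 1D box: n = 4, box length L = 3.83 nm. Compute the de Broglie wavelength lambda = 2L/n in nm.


lambda = 2L / n
= 2 * 3.83 / 4
= 7.66 / 4
= 1.915 nm

1.915


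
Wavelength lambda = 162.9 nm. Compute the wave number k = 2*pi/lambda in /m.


k = 2 * pi / lambda
= 6.2832 / (162.9e-9)
= 6.2832 / 1.6290e-07
= 3.8571e+07 /m

3.8571e+07


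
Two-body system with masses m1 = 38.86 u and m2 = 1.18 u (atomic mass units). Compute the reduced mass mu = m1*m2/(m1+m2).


mu = m1 * m2 / (m1 + m2)
= 38.86 * 1.18 / (38.86 + 1.18)
= 45.8548 / 40.04
= 1.1452 u

1.1452


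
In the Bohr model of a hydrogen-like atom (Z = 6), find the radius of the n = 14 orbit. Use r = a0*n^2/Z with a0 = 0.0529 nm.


r = a0 * n^2 / Z
= 0.0529 * 14^2 / 6
= 0.0529 * 196 / 6
= 1.7281 nm

1.7281


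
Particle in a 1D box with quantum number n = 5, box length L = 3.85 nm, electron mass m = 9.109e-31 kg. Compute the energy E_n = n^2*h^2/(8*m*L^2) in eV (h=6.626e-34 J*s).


E = n^2 * h^2 / (8 * m * L^2)
= 5^2 * (6.626e-34)^2 / (8 * 9.109e-31 * (3.85e-9)^2)
= 25 * 4.3904e-67 / (8 * 9.109e-31 * 1.4823e-17)
= 1.0162e-19 J
= 0.6343 eV

0.6343


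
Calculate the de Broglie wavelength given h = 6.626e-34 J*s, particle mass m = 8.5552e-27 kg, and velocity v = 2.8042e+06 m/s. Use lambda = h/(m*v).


lambda = h / (m * v)
= 6.626e-34 / (8.5552e-27 * 2.8042e+06)
= 6.626e-34 / 2.3990e-20
= 2.7619e-14 m

2.7619e-14


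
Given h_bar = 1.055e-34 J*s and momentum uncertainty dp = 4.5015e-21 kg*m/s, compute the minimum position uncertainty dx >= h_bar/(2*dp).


dx = h_bar / (2 * dp)
= 1.055e-34 / (2 * 4.5015e-21)
= 1.055e-34 / 9.0030e-21
= 1.1718e-14 m

1.1718e-14


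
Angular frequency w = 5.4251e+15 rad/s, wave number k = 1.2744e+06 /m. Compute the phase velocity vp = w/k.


vp = w / k
= 5.4251e+15 / 1.2744e+06
= 4.2570e+09 m/s

4.2570e+09


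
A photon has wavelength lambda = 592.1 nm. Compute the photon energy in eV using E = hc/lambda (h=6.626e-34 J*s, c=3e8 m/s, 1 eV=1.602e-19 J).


E = hc / lambda
= (6.626e-34)(3e8) / (592.1e-9)
= 1.9878e-25 / 5.9210e-07
= 3.3572e-19 J
Converting to eV: 3.3572e-19 / 1.602e-19
= 2.0956 eV

2.0956


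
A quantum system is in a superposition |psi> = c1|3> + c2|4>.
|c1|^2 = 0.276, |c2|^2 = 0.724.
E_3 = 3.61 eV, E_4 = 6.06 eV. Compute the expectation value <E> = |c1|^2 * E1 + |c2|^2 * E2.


<E> = |c1|^2 * E1 + |c2|^2 * E2
= 0.276 * 3.61 + 0.724 * 6.06
= 0.9964 + 4.3874
= 5.3838 eV

5.3838


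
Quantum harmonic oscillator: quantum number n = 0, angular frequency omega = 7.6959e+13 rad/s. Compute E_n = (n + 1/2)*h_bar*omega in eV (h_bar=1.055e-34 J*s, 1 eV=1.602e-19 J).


E = (n + 1/2) * h_bar * omega
= (0 + 0.5) * 1.055e-34 * 7.6959e+13
= 0.5 * 8.1192e-21
= 4.0596e-21 J
= 0.0253 eV

0.0253


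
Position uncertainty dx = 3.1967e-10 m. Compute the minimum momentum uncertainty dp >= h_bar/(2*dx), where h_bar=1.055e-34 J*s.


dp = h_bar / (2 * dx)
= 1.055e-34 / (2 * 3.1967e-10)
= 1.055e-34 / 6.3934e-10
= 1.6501e-25 kg*m/s

1.6501e-25


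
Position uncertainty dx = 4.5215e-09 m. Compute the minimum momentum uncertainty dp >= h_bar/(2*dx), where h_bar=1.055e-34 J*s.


dp = h_bar / (2 * dx)
= 1.055e-34 / (2 * 4.5215e-09)
= 1.055e-34 / 9.0430e-09
= 1.1666e-26 kg*m/s

1.1666e-26


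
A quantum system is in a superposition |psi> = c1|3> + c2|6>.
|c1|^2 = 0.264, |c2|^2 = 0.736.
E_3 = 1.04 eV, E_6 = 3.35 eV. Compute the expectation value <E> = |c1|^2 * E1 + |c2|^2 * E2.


<E> = |c1|^2 * E1 + |c2|^2 * E2
= 0.264 * 1.04 + 0.736 * 3.35
= 0.2746 + 2.4656
= 2.7402 eV

2.7402


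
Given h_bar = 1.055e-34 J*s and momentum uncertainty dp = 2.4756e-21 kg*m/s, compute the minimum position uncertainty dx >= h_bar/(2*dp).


dx = h_bar / (2 * dp)
= 1.055e-34 / (2 * 2.4756e-21)
= 1.055e-34 / 4.9512e-21
= 2.1308e-14 m

2.1308e-14


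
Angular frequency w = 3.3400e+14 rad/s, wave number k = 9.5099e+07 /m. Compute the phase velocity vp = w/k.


vp = w / k
= 3.3400e+14 / 9.5099e+07
= 3.5121e+06 m/s

3.5121e+06


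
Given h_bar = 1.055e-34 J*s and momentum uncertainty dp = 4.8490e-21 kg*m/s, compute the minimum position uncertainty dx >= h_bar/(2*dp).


dx = h_bar / (2 * dp)
= 1.055e-34 / (2 * 4.8490e-21)
= 1.055e-34 / 9.6980e-21
= 1.0879e-14 m

1.0879e-14


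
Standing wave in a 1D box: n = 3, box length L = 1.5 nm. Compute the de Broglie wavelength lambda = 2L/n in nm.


lambda = 2L / n
= 2 * 1.5 / 3
= 3.0 / 3
= 1.0 nm

1.0


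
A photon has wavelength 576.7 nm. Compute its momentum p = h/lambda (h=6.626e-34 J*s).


p = h / lambda
= 6.626e-34 / (576.7e-9)
= 6.626e-34 / 5.7670e-07
= 1.1490e-27 kg*m/s

1.1490e-27


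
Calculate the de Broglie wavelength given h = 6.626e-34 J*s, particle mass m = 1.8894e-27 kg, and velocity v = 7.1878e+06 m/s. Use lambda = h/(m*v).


lambda = h / (m * v)
= 6.626e-34 / (1.8894e-27 * 7.1878e+06)
= 6.626e-34 / 1.3581e-20
= 4.8790e-14 m

4.8790e-14


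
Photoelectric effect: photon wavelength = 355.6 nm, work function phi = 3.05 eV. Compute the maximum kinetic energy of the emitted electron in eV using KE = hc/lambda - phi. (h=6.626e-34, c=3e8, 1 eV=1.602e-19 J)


E_photon = hc / lambda
= (6.626e-34)(3e8) / (355.6e-9)
= 5.5900e-19 J
= 3.4894 eV
KE = E_photon - phi
= 3.4894 - 3.05
= 0.4394 eV

0.4394


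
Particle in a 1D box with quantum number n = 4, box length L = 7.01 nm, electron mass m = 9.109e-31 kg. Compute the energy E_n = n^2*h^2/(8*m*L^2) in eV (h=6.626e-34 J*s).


E = n^2 * h^2 / (8 * m * L^2)
= 4^2 * (6.626e-34)^2 / (8 * 9.109e-31 * (7.01e-9)^2)
= 16 * 4.3904e-67 / (8 * 9.109e-31 * 4.9140e-17)
= 1.9617e-20 J
= 0.1225 eV

0.1225


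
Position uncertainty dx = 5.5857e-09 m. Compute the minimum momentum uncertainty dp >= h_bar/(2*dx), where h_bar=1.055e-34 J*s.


dp = h_bar / (2 * dx)
= 1.055e-34 / (2 * 5.5857e-09)
= 1.055e-34 / 1.1171e-08
= 9.4438e-27 kg*m/s

9.4438e-27


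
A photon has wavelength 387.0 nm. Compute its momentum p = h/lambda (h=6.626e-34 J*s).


p = h / lambda
= 6.626e-34 / (387.0e-9)
= 6.626e-34 / 3.8700e-07
= 1.7121e-27 kg*m/s

1.7121e-27
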